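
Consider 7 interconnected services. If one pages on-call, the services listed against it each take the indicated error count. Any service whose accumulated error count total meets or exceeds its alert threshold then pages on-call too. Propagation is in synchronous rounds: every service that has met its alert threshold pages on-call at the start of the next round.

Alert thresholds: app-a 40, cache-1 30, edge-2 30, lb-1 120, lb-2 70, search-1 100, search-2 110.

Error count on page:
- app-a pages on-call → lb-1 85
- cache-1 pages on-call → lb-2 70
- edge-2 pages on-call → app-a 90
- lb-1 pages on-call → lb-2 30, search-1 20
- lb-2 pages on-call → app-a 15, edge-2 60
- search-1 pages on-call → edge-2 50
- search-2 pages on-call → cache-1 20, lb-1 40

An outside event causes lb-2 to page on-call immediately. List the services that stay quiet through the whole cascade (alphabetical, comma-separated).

Round 1 — lb-2 pages on-call (initial).
  app-a: +15 → 15 < 40
  edge-2: +60 → 60 ≥ 30
Round 2 — edge-2 pages on-call.
  app-a: +90 → 105 ≥ 40
Round 3 — app-a pages on-call.
  lb-1: +85 → 85 < 120
No further pages.

cache-1, lb-1, search-1, search-2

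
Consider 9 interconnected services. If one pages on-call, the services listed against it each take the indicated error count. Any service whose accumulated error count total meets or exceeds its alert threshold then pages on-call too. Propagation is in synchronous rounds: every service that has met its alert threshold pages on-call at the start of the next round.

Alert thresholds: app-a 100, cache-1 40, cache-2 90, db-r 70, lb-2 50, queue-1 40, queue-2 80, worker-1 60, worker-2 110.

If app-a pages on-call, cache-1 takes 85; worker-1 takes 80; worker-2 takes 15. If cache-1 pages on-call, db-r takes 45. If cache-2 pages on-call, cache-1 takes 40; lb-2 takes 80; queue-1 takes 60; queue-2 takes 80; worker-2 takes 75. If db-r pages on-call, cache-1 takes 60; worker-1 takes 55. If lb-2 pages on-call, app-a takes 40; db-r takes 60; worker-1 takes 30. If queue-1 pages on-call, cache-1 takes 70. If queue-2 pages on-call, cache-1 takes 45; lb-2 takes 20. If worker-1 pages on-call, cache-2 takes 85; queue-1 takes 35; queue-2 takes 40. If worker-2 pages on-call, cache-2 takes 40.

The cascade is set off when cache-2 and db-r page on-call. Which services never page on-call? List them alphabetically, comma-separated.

app-a, worker-2

Round 1 — cache-2, db-r page on-call (initial).
  cache-1: +40+60 → 100 ≥ 40
  lb-2: +80 → 80 ≥ 50
  queue-1: +60 → 60 ≥ 40
  queue-2: +80 → 80 ≥ 80
  worker-1: +55 → 55 < 60
  worker-2: +75 → 75 < 110
Round 2 — cache-1, lb-2, queue-1, queue-2 page on-call.
  app-a: +40 → 40 < 100
  worker-1: +30 → 85 ≥ 60
Round 3 — worker-1 pages on-call.
No further pages.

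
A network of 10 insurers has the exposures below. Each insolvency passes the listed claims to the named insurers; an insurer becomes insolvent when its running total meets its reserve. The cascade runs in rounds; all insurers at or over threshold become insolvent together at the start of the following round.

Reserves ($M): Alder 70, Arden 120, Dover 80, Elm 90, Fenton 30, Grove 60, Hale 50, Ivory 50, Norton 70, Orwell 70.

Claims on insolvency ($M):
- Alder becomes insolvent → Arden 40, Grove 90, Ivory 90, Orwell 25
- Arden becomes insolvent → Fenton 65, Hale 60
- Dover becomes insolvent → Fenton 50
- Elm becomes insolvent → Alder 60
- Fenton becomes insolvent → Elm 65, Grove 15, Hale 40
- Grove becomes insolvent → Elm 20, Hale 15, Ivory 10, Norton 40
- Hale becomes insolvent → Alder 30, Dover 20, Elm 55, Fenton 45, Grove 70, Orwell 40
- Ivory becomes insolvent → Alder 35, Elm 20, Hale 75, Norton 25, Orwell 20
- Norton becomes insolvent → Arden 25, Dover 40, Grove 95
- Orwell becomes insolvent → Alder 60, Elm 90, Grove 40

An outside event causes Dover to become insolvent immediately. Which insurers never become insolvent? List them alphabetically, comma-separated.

Round 1 — Dover becomes insolvent (initial).
  Fenton: +50 → 50 ≥ 30
Round 2 — Fenton becomes insolvent.
  Elm: +65 → 65 < 90
  Grove: +15 → 15 < 60
  Hale: +40 → 40 < 50
No further insolvencies.

Alder, Arden, Elm, Grove, Hale, Ivory, Norton, Orwell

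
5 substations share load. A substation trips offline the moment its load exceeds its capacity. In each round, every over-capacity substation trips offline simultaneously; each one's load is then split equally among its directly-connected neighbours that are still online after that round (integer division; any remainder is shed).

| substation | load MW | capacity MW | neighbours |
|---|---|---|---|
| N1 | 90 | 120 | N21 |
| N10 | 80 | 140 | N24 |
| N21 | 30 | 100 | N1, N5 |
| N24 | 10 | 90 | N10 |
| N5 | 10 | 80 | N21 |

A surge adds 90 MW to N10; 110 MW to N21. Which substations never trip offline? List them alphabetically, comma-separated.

Round 1 — N10 at 170 > 140; N21 at 140 > 100. N10, N21 trip offline.
  N10 sheds 170 MW to N24: 170 each.
    N24: 10+170 = 180 > 90
  N21 sheds 140 MW to N1, N5: 70 each.
    N1: 90+70 = 160 > 120
    N5: 10+70 = 80 ≤ 80
Round 2 — N1, N24 trip offline.
  N1 sheds 160 MW: no online neighbours, lost.
  N24 sheds 180 MW: no online neighbours, lost.
No further trips.

N5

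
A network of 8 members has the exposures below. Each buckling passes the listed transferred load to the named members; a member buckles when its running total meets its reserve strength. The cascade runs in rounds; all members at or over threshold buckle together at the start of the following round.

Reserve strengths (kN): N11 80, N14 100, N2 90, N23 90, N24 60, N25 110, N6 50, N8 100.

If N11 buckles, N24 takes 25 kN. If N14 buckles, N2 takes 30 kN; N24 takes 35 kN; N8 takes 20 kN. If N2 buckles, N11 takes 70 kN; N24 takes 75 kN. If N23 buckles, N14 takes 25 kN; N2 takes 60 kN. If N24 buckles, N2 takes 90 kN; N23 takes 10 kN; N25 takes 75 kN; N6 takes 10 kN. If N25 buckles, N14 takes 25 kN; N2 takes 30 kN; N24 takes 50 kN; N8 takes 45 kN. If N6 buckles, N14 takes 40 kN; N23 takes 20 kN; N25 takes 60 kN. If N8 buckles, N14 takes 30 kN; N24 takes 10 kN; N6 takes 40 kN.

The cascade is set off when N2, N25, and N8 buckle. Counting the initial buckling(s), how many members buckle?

5

Round 1 — N2, N25, N8 buckle (initial).
  N11: +70 → 70 < 80
  N14: +25+30 → 55 < 100
  N24: +75+50+10 → 135 ≥ 60
  N6: +40 → 40 < 50
Round 2 — N24 buckles.
  N23: +10 → 10 < 90
  N6: +10 → 50 ≥ 50
Round 3 — N6 buckles.
  N14: +40 → 95 < 100
  N23: +20 → 30 < 90
No further bucklings.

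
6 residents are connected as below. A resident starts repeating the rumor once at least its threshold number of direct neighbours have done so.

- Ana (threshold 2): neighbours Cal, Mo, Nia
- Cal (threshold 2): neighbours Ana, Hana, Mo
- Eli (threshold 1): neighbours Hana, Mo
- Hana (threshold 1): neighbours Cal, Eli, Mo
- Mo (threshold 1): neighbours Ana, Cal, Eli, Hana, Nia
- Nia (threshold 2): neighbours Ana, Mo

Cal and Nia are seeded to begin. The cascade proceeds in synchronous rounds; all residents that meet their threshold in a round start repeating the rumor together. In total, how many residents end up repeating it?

6

Round 1 — Cal, Nia start repeating the rumor (initial).
Round 2 — checking thresholds:
  Ana: 2 of 3 neighbours ≥ 2, starts repeating the rumor.
  Hana: 1 of 3 neighbours ≥ 1, starts repeating the rumor.
  Mo: 2 of 5 neighbours ≥ 1, starts repeating the rumor.
Round 3 — checking thresholds:
  Eli: 2 of 2 neighbours ≥ 1, starts repeating the rumor.
Round 4 — no new spreads; cascade stops.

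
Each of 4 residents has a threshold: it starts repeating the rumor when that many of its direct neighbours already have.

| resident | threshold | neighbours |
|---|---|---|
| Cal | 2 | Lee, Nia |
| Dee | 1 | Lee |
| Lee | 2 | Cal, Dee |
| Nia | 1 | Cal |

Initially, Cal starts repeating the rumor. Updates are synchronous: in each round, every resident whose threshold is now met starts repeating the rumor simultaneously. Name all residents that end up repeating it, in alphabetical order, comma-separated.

Cal, Nia

Round 1 — Cal starts repeating the rumor (initial).
Round 2 — checking thresholds:
  Lee: 1 of 2 neighbours < 2, holds.
  Nia: 1 of 1 neighbours ≥ 1, starts repeating the rumor.
Round 3 — no new spreads; cascade stops.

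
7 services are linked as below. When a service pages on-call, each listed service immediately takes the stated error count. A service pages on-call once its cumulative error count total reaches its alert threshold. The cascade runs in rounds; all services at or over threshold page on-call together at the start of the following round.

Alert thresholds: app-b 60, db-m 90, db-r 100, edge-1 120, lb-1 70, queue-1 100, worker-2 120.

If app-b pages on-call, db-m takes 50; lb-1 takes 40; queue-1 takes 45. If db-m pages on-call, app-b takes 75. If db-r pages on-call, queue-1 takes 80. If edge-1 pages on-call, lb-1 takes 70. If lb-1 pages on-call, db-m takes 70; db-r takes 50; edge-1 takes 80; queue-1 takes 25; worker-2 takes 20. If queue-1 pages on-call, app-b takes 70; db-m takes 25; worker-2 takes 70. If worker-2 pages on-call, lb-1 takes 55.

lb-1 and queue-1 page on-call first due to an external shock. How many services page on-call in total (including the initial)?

4

Round 1 — lb-1, queue-1 page on-call (initial).
  app-b: +70 → 70 ≥ 60
  db-m: +70+25 → 95 ≥ 90
  db-r: +50 → 50 < 100
  edge-1: +80 → 80 < 120
  worker-2: +20+70 → 90 < 120
Round 2 — app-b, db-m page on-call.
No further pages.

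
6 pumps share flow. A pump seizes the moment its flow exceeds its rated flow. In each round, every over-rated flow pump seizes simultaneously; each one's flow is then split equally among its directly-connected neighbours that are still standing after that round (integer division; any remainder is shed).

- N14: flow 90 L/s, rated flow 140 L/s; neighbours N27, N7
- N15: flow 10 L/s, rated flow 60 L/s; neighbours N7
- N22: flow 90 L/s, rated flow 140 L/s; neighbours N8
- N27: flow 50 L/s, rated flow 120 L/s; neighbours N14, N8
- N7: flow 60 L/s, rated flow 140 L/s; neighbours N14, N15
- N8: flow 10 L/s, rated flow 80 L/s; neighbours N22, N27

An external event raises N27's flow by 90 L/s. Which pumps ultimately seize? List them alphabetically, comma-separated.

Round 1 — N27 at 140 > 120. N27 seizes.
  N27 sheds 140 L/s to N14, N8: 70 each.
    N14: 90+70 = 160 > 140
    N8: 10+70 = 80 ≤ 80
Round 2 — N14 seizes.
  N14 sheds 160 L/s to N7: 160 each.
    N7: 60+160 = 220 > 140
Round 3 — N7 seizes.
  N7 sheds 220 L/s to N15: 220 each.
    N15: 10+220 = 230 > 60
Round 4 — N15 seizes.
  N15 sheds 230 L/s: no online neighbours, lost.
No further seizures.

N14, N15, N27, N7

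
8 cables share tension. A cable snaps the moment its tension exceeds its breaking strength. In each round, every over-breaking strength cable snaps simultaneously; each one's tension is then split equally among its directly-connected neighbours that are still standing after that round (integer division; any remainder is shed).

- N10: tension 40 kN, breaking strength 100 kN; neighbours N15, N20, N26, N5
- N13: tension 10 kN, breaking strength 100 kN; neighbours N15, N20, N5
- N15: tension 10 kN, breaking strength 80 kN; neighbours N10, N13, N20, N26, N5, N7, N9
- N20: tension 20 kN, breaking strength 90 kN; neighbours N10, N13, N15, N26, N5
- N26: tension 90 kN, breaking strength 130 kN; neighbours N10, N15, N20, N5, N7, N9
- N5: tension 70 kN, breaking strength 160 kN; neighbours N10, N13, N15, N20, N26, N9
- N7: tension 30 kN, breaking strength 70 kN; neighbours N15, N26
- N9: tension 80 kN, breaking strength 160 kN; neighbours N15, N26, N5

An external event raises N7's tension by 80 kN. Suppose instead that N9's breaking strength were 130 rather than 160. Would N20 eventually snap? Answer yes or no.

no

With N9's breaking strength at 130:
Round 1 — N7 at 110 > 70. N7 snaps.
  N7 sheds 110 kN to N15, N26: 55 each.
    N15: 10+55 = 65 ≤ 80
    N26: 90+55 = 145 > 130
Round 2 — N26 snaps.
  N26 sheds 145 kN to N10, N15, N20, N5, N9: 29 each.
    N10: 40+29 = 69 ≤ 100
    N15: 65+29 = 94 > 80
    N20: 20+29 = 49 ≤ 90
    N5: 70+29 = 99 ≤ 160
    N9: 80+29 = 109 ≤ 130
Round 3 — N15 snaps.
  N15 sheds 94 kN to N10, N13, N20, N5, N9: 18 each (4 lost).
    N10: 69+18 = 87 ≤ 100
    N13: 10+18 = 28 ≤ 100
    N20: 49+18 = 67 ≤ 90
    N5: 99+18 = 117 ≤ 160
    N9: 109+18 = 127 ≤ 130
No further breaks.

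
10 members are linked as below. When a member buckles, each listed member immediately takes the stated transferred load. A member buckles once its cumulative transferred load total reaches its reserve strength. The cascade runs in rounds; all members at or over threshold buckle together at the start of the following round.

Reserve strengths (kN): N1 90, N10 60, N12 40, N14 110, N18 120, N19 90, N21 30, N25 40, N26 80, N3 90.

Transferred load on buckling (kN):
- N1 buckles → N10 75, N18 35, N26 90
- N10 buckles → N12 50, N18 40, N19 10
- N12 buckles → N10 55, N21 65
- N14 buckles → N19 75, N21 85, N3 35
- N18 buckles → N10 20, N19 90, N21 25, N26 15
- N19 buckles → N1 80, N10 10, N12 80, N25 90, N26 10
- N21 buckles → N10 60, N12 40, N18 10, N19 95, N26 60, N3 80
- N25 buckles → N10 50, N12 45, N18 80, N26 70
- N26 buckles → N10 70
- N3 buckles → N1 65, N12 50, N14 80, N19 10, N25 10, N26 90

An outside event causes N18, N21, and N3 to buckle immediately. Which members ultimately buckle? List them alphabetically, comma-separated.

N1, N10, N12, N18, N19, N21, N25, N26, N3

Round 1 — N18, N21, N3 buckle (initial).
  N1: +65 → 65 < 90
  N10: +20+60 → 80 ≥ 60
  N12: +40+50 → 90 ≥ 40
  N14: +80 → 80 < 110
  N19: +90+95+10 → 195 ≥ 90
  N25: +10 → 10 < 40
  N26: +15+60+90 → 165 ≥ 80
Round 2 — N10, N12, N19, N26 buckle.
  N1: +80 → 145 ≥ 90
  N25: +90 → 100 ≥ 40
Round 3 — N1, N25 buckle.
No further bucklings.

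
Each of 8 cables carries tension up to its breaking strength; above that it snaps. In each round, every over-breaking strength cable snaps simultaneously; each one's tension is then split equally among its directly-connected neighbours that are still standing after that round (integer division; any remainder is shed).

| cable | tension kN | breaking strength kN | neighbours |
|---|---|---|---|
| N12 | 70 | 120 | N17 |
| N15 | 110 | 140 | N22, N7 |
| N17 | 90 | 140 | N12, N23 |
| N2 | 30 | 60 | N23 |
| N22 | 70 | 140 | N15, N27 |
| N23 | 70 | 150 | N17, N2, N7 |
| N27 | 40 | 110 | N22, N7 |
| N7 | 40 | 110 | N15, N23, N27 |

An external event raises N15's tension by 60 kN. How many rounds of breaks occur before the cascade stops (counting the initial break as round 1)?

3

Round 1 — N15 at 170 > 140. N15 snaps.
  N15 sheds 170 kN to N22, N7: 85 each.
    N22: 70+85 = 155 > 140
    N7: 40+85 = 125 > 110
Round 2 — N22, N7 snap.
  N22 sheds 155 kN to N27: 155 each.
    N27: 40+155 = 195 > 110
  N7 sheds 125 kN to N23, N27: 62 each (1 lost).
    N23: 70+62 = 132 ≤ 150
    N27: 195+62 = 257 > 110
Round 3 — N27 snaps.
  N27 sheds 257 kN: no online neighbours, lost.
No further breaks.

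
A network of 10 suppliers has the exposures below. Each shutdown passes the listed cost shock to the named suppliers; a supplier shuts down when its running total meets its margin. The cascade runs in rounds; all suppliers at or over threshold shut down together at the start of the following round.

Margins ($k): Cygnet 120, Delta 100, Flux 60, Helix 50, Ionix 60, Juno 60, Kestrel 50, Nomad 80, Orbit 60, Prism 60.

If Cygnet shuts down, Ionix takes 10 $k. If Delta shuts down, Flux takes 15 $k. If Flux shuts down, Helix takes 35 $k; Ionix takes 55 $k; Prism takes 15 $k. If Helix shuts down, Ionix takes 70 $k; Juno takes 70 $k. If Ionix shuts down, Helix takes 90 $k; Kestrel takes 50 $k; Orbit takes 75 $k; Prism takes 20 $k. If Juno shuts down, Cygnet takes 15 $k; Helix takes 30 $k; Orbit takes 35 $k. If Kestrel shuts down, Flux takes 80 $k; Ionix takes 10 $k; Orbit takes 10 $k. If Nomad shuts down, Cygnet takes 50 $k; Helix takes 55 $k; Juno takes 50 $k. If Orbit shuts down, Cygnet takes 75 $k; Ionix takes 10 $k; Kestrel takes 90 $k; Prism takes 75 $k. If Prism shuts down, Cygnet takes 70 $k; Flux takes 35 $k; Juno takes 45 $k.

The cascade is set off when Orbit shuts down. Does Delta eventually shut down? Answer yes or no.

Round 1 — Orbit shuts down (initial).
  Cygnet: +75 → 75 < 120
  Ionix: +10 → 10 < 60
  Kestrel: +90 → 90 ≥ 50
  Prism: +75 → 75 ≥ 60
Round 2 — Kestrel, Prism shut down.
  Cygnet: +70 → 145 ≥ 120
  Flux: +80+35 → 115 ≥ 60
  Ionix: +10 → 20 < 60
  Juno: +45 → 45 < 60
Round 3 — Cygnet, Flux shut down.
  Helix: +35 → 35 < 50
  Ionix: +10+55 → 85 ≥ 60
Round 4 — Ionix shuts down.
  Helix: +90 → 125 ≥ 50
Round 5 — Helix shuts down.
  Juno: +70 → 115 ≥ 60
Round 6 — Juno shuts down.
No further shutdowns.

no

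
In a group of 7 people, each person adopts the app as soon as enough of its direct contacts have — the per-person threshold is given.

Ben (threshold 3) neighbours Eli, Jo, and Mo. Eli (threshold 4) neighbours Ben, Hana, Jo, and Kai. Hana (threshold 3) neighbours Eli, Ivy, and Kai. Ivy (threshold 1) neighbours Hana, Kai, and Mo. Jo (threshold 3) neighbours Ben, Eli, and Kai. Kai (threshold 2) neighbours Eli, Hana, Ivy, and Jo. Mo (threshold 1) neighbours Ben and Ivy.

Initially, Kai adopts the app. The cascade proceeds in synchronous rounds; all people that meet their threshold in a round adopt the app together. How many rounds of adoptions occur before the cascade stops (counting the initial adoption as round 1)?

Round 1 — Kai adopts the app (initial).
Round 2 — checking thresholds:
  Eli: 1 of 4 neighbours < 4, below threshold.
  Hana: 1 of 3 neighbours < 3, below threshold.
  Ivy: 1 of 3 neighbours ≥ 1, adopts the app.
  Jo: 1 of 3 neighbours < 3, below threshold.
Round 3 — checking thresholds:
  Eli: 1 of 4 neighbours < 4, below threshold.
  Hana: 2 of 3 neighbours < 3, below threshold.
  Jo: 1 of 3 neighbours < 3, below threshold.
  Mo: 1 of 2 neighbours ≥ 1, adopts the app.
Round 4 — no new adoptions; cascade stops.

3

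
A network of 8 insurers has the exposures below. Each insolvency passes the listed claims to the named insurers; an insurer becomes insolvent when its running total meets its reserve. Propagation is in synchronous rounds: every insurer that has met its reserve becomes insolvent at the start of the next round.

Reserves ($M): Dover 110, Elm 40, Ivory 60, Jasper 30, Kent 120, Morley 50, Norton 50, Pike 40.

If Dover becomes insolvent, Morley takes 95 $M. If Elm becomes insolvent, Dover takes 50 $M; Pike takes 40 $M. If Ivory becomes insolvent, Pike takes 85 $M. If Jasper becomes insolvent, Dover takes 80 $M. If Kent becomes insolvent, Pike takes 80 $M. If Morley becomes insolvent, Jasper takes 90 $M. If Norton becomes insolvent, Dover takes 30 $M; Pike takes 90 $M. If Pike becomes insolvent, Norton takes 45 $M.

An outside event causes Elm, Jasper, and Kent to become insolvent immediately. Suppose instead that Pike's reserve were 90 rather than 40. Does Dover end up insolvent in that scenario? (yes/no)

yes

With Pike's reserve at 90:
Round 1 — Elm, Jasper, Kent become insolvent (initial).
  Dover: +50+80 → 130 ≥ 110
  Pike: +40+80 → 120 ≥ 90
Round 2 — Dover, Pike become insolvent.
  Morley: +95 → 95 ≥ 50
  Norton: +45 → 45 < 50
Round 3 — Morley becomes insolvent.
No further insolvencies.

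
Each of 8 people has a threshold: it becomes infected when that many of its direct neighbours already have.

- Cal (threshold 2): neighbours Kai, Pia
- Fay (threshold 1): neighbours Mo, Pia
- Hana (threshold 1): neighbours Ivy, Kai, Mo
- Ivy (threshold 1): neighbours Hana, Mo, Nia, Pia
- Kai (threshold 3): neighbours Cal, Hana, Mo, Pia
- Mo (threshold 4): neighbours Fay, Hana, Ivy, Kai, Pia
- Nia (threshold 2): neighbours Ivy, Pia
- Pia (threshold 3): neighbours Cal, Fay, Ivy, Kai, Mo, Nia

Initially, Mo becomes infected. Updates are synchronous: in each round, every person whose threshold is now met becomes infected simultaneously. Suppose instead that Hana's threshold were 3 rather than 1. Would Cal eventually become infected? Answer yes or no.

With Hana's threshold at 3:
Round 1 — Mo becomes infected (initial).
Round 2 — checking thresholds:
  Fay: 1 of 2 neighbours ≥ 1, becomes infected.
  Hana: 1 of 3 neighbours < 3, below threshold.
  Ivy: 1 of 4 neighbours ≥ 1, becomes infected.
  Kai: 1 of 4 neighbours < 3, below threshold.
  Pia: 1 of 6 neighbours < 3, below threshold.
Round 3 — checking thresholds:
  Hana: 2 of 3 neighbours < 3, below threshold.
  Kai: 1 of 4 neighbours < 3, below threshold.
  Nia: 1 of 2 neighbours < 2, below threshold.
  Pia: 3 of 6 neighbours ≥ 3, becomes infected.
Round 4 — checking thresholds:
  Cal: 1 of 2 neighbours < 2, below threshold.
  Hana: 2 of 3 neighbours < 3, below threshold.
  Kai: 2 of 4 neighbours < 3, below threshold.
  Nia: 2 of 2 neighbours ≥ 2, becomes infected.
Round 5 — no new infections; cascade stops.

no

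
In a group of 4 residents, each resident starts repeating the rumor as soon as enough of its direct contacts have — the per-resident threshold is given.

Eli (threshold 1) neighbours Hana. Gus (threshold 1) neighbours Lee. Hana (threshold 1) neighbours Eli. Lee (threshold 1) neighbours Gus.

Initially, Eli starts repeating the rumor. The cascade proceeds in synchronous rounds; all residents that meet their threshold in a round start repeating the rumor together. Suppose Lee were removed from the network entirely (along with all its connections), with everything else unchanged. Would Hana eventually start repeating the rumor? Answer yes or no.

With Lee removed:
Round 1 — Eli starts repeating the rumor (initial).
Round 2 — checking thresholds:
  Hana: 1 of 1 neighbours ≥ 1, starts repeating the rumor.
Round 3 — no new spreads; cascade stops.

yes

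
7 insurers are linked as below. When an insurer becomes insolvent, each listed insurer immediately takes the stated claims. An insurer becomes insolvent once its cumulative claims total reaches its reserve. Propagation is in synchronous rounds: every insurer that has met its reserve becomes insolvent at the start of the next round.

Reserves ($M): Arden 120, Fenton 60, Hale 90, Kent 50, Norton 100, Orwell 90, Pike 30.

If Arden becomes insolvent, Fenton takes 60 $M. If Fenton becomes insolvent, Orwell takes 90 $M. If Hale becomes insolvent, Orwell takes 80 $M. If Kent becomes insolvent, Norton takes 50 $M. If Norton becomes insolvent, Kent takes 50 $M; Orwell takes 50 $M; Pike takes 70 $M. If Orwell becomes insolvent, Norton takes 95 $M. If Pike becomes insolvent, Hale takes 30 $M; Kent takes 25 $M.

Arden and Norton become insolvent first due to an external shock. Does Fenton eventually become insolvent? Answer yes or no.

yes

Round 1 — Arden, Norton become insolvent (initial).
  Fenton: +60 → 60 ≥ 60
  Kent: +50 → 50 ≥ 50
  Orwell: +50 → 50 < 90
  Pike: +70 → 70 ≥ 30
Round 2 — Fenton, Kent, Pike become insolvent.
  Hale: +30 → 30 < 90
  Orwell: +90 → 140 ≥ 90
Round 3 — Orwell becomes insolvent.
No further insolvencies.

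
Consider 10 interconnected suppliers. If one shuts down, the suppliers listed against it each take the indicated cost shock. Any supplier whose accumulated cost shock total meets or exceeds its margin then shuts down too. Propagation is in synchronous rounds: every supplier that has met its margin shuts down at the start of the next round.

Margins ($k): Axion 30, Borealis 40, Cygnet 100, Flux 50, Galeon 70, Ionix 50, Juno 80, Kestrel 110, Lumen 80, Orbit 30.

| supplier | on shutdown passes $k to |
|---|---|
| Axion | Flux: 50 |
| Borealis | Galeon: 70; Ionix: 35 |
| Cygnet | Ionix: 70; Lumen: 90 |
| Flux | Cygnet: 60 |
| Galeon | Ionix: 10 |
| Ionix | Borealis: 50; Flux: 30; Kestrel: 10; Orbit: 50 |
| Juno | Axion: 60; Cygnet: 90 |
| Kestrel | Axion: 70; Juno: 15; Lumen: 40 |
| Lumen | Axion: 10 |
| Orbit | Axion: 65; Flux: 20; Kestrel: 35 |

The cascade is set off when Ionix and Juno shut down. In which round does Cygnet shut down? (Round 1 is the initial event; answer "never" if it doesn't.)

Round 1 — Ionix, Juno shut down (initial).
  Axion: +60 → 60 ≥ 30
  Borealis: +50 → 50 ≥ 40
  Cygnet: +90 → 90 < 100
  Flux: +30 → 30 < 50
  Kestrel: +10 → 10 < 110
  Orbit: +50 → 50 ≥ 30
Round 2 — Axion, Borealis, Orbit shut down.
  Flux: +50+20 → 100 ≥ 50
  Galeon: +70 → 70 ≥ 70
  Kestrel: +35 → 45 < 110
Round 3 — Flux, Galeon shut down.
  Cygnet: +60 → 150 ≥ 100
Round 4 — Cygnet shuts down.
  Lumen: +90 → 90 ≥ 80
Round 5 — Lumen shuts down.
No further shutdowns.

4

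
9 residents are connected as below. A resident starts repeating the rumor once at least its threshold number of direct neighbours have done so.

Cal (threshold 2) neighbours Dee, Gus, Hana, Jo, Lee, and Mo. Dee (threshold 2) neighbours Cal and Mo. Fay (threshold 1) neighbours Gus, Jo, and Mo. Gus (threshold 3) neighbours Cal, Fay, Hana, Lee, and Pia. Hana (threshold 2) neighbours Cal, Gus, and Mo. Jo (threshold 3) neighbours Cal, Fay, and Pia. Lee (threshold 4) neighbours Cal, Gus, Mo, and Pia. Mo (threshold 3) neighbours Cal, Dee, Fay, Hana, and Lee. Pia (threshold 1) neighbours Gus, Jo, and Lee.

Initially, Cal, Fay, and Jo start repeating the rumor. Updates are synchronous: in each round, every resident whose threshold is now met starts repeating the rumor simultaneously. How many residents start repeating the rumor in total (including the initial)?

Round 1 — Cal, Fay, Jo start repeating the rumor (initial).
Round 2 — checking thresholds:
  Dee: 1 of 2 neighbours < 2, below threshold.
  Gus: 2 of 5 neighbours < 3, below threshold.
  Hana: 1 of 3 neighbours < 2, below threshold.
  Lee: 1 of 4 neighbours < 4, below threshold.
  Mo: 2 of 5 neighbours < 3, below threshold.
  Pia: 1 of 3 neighbours ≥ 1, starts repeating the rumor.
Round 3 — checking thresholds:
  Dee: 1 of 2 neighbours < 2, below threshold.
  Gus: 3 of 5 neighbours ≥ 3, starts repeating the rumor.
  Hana: 1 of 3 neighbours < 2, below threshold.
  Lee: 2 of 4 neighbours < 4, below threshold.
  Mo: 2 of 5 neighbours < 3, below threshold.
Round 4 — checking thresholds:
  Dee: 1 of 2 neighbours < 2, below threshold.
  Hana: 2 of 3 neighbours ≥ 2, starts repeating the rumor.
  Lee: 3 of 4 neighbours < 4, below threshold.
  Mo: 2 of 5 neighbours < 3, below threshold.
Round 5 — checking thresholds:
  Dee: 1 of 2 neighbours < 2, below threshold.
  Lee: 3 of 4 neighbours < 4, below threshold.
  Mo: 3 of 5 neighbours ≥ 3, starts repeating the rumor.
Round 6 — checking thresholds:
  Dee: 2 of 2 neighbours ≥ 2, starts repeating the rumor.
  Lee: 4 of 4 neighbours ≥ 4, starts repeating the rumor.
Round 7 — no new spreads; cascade stops.

9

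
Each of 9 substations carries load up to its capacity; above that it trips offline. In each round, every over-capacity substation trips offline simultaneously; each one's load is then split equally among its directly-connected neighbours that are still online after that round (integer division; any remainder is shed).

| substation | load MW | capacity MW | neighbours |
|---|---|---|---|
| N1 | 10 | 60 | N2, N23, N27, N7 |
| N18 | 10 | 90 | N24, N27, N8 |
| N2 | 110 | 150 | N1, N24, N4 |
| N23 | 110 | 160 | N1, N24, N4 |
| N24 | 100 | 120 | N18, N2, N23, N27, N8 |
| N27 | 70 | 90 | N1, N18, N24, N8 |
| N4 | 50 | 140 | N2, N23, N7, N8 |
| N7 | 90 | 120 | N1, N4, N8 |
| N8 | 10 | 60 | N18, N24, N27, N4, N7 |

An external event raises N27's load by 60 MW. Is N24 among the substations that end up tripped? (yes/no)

Round 1 — N27 at 130 > 90. N27 trips offline.
  N27 sheds 130 MW to N1, N18, N24, N8: 32 each (2 lost).
    N1: 10+32 = 42 ≤ 60
    N18: 10+32 = 42 ≤ 90
    N24: 100+32 = 132 > 120
    N8: 10+32 = 42 ≤ 60
Round 2 — N24 trips offline.
  N24 sheds 132 MW to N18, N2, N23, N8: 33 each.
    N18: 42+33 = 75 ≤ 90
    N2: 110+33 = 143 ≤ 150
    N23: 110+33 = 143 ≤ 160
    N8: 42+33 = 75 > 60
Round 3 — N8 trips offline.
  N8 sheds 75 MW to N18, N4, N7: 25 each.
    N18: 75+25 = 100 > 90
    N4: 50+25 = 75 ≤ 140
    N7: 90+25 = 115 ≤ 120
Round 4 — N18 trips offline.
  N18 sheds 100 MW: no online neighbours, lost.
No further trips.

yes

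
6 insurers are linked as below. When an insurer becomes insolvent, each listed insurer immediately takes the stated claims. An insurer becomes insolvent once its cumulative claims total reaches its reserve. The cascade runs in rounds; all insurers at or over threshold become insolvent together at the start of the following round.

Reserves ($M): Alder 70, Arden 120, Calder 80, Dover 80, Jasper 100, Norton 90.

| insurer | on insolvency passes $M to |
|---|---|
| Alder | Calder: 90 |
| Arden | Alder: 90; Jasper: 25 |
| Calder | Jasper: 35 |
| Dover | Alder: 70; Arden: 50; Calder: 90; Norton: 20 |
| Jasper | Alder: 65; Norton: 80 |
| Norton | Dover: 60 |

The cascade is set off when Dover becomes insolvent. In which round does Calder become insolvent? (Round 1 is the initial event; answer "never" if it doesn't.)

2

Round 1 — Dover becomes insolvent (initial).
  Alder: +70 → 70 ≥ 70
  Arden: +50 → 50 < 120
  Calder: +90 → 90 ≥ 80
  Norton: +20 → 20 < 90
Round 2 — Alder, Calder become insolvent.
  Jasper: +35 → 35 < 100
No further insolvencies.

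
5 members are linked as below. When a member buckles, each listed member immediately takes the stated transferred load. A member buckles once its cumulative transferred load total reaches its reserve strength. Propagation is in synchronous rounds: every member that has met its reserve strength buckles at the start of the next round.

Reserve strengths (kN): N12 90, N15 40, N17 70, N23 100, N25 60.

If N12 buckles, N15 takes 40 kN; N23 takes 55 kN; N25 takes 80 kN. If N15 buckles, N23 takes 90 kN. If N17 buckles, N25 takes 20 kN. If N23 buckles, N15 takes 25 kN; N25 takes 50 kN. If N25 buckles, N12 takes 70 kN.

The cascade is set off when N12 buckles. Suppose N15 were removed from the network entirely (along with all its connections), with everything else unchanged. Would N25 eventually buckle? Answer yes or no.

yes

With N15 removed:
Round 1 — N12 buckles (initial).
  N23: +55 → 55 < 100
  N25: +80 → 80 ≥ 60
Round 2 — N25 buckles.
No further bucklings.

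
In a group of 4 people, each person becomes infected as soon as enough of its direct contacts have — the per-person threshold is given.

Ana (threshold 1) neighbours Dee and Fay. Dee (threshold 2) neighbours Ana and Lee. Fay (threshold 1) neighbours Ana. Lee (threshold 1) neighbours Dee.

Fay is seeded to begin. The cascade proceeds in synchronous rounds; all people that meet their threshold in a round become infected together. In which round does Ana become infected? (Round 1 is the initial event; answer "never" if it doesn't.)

2

Round 1 — Fay becomes infected (initial).
Round 2 — checking thresholds:
  Ana: 1 of 2 neighbours ≥ 1, becomes infected.
Round 3 — no new infections; cascade stops.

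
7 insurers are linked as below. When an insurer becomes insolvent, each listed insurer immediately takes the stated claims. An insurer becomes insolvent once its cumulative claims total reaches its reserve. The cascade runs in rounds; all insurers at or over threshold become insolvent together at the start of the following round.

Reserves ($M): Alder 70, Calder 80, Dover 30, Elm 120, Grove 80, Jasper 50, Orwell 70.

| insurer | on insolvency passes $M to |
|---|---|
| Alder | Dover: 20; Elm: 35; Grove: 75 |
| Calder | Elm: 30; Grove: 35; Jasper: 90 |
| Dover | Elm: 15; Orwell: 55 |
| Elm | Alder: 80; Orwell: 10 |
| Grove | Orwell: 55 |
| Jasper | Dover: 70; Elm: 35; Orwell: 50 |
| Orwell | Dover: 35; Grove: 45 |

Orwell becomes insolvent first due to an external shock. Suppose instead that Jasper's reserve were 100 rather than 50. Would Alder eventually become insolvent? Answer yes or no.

With Jasper's reserve at 100:
Round 1 — Orwell becomes insolvent (initial).
  Dover: +35 → 35 ≥ 30
  Grove: +45 → 45 < 80
Round 2 — Dover becomes insolvent.
  Elm: +15 → 15 < 120
No further insolvencies.

no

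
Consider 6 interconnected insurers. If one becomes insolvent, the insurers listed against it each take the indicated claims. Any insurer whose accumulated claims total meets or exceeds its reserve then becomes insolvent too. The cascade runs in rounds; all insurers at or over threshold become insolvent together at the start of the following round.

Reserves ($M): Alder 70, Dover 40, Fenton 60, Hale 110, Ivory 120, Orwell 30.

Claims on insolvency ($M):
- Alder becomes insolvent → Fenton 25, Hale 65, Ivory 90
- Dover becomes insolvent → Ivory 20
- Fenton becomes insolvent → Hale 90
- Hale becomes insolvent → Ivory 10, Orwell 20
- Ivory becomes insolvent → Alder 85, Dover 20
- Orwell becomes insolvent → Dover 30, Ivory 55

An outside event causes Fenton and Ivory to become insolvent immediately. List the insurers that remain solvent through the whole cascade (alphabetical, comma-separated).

Dover, Orwell

Round 1 — Fenton, Ivory become insolvent (initial).
  Alder: +85 → 85 ≥ 70
  Dover: +20 → 20 < 40
  Hale: +90 → 90 < 110
Round 2 — Alder becomes insolvent.
  Hale: +65 → 155 ≥ 110
Round 3 — Hale becomes insolvent.
  Orwell: +20 → 20 < 30
No further insolvencies.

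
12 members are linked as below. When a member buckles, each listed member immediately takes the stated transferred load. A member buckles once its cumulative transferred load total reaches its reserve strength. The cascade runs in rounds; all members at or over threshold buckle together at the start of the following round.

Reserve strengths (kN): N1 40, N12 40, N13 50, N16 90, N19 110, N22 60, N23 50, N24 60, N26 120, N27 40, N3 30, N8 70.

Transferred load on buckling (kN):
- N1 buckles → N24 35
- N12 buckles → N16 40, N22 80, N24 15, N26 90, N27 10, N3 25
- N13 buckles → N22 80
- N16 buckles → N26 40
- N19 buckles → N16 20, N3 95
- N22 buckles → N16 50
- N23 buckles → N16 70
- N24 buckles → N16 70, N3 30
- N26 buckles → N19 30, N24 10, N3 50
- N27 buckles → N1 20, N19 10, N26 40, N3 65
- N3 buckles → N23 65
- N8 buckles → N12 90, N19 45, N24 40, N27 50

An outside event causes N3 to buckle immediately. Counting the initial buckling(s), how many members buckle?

Round 1 — N3 buckles (initial).
  N23: +65 → 65 ≥ 50
Round 2 — N23 buckles.
  N16: +70 → 70 < 90
No further bucklings.

2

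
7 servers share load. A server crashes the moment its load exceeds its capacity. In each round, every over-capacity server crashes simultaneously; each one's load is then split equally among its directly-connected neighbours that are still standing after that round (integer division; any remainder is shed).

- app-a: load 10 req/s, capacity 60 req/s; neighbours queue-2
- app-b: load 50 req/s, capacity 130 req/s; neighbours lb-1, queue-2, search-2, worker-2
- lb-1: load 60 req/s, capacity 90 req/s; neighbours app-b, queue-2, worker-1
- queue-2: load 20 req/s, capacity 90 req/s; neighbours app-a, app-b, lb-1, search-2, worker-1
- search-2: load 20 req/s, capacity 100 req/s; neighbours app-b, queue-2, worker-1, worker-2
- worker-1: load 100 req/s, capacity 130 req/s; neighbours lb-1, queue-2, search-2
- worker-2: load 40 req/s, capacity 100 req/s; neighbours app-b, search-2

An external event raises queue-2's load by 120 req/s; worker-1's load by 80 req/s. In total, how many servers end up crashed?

Round 1 — queue-2 at 140 > 90; worker-1 at 180 > 130. queue-2, worker-1 crash.
  queue-2 sheds 140 req/s to app-a, app-b, lb-1, search-2: 35 each.
    app-a: 10+35 = 45 ≤ 60
    app-b: 50+35 = 85 ≤ 130
    lb-1: 60+35 = 95 > 90
    search-2: 20+35 = 55 ≤ 100
  worker-1 sheds 180 req/s to lb-1, search-2: 90 each.
    lb-1: 95+90 = 185 > 90
    search-2: 55+90 = 145 > 100
Round 2 — lb-1, search-2 crash.
  lb-1 sheds 185 req/s to app-b: 185 each.
    app-b: 85+185 = 270 > 130
  search-2 sheds 145 req/s to app-b, worker-2: 72 each (1 lost).
    app-b: 270+72 = 342 > 130
    worker-2: 40+72 = 112 > 100
Round 3 — app-b, worker-2 crash.
  app-b sheds 342 req/s: no online neighbours, lost.
  worker-2 sheds 112 req/s: no online neighbours, lost.
No further crashes.

6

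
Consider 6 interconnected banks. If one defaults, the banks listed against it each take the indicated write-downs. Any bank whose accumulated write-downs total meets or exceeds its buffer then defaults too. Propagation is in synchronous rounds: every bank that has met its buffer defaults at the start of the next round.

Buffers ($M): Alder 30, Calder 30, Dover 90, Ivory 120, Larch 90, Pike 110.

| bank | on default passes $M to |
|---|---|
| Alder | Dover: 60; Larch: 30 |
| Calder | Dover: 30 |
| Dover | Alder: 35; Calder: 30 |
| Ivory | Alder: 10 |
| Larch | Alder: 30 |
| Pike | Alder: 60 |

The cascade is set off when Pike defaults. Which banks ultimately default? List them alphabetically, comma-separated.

Alder, Pike

Round 1 — Pike defaults (initial).
  Alder: +60 → 60 ≥ 30
Round 2 — Alder defaults.
  Dover: +60 → 60 < 90
  Larch: +30 → 30 < 90
No further defaults.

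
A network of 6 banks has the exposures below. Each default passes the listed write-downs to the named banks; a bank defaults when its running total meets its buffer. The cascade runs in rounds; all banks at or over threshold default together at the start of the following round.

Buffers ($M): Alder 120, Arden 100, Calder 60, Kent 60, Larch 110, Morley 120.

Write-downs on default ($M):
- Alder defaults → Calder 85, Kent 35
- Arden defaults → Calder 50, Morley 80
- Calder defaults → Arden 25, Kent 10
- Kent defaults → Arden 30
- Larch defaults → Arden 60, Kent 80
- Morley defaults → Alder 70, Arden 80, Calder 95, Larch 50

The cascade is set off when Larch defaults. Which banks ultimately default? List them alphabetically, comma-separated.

Round 1 — Larch defaults (initial).
  Arden: +60 → 60 < 100
  Kent: +80 → 80 ≥ 60
Round 2 — Kent defaults.
  Arden: +30 → 90 < 100
No further defaults.

Kent, Larch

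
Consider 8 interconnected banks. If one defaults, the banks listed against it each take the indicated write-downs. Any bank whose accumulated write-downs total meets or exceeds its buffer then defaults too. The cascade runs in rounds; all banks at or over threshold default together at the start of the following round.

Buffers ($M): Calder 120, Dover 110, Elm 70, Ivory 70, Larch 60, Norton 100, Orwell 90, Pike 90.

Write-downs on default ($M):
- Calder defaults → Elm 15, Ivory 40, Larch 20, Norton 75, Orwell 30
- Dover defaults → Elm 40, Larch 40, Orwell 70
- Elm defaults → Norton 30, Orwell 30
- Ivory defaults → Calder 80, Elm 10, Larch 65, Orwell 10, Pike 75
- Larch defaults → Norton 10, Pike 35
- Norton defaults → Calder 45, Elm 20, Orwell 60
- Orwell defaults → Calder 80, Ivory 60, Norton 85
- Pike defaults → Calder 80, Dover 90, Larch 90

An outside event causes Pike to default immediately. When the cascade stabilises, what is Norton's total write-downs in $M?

Round 1 — Pike defaults (initial).
  Calder: +80 → 80 < 120
  Dover: +90 → 90 < 110
  Larch: +90 → 90 ≥ 60
Round 2 — Larch defaults.
  Norton: +10 → 10 < 100
No further defaults.

10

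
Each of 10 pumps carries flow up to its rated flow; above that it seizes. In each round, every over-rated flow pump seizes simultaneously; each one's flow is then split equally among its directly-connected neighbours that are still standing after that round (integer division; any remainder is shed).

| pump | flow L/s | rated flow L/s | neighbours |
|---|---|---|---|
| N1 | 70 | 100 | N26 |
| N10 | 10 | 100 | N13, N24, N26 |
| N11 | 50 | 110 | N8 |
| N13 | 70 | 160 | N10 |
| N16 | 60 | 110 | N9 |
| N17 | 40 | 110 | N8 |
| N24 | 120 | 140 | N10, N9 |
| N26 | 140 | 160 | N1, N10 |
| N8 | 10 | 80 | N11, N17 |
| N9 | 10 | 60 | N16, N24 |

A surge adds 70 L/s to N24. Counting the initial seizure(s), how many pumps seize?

Round 1 — N24 at 190 > 140. N24 seizes.
  N24 sheds 190 L/s to N10, N9: 95 each.
    N10: 10+95 = 105 > 100
    N9: 10+95 = 105 > 60
Round 2 — N10, N9 seize.
  N10 sheds 105 L/s to N13, N26: 52 each (1 lost).
    N13: 70+52 = 122 ≤ 160
    N26: 140+52 = 192 > 160
  N9 sheds 105 L/s to N16: 105 each.
    N16: 60+105 = 165 > 110
Round 3 — N16, N26 seize.
  N16 sheds 165 L/s: no online neighbours, lost.
  N26 sheds 192 L/s to N1: 192 each.
    N1: 70+192 = 262 > 100
Round 4 — N1 seizes.
  N1 sheds 262 L/s: no online neighbours, lost.
No further seizures.

6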